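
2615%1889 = 726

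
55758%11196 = 10974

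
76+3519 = 3595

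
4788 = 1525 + 3263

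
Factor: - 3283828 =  - 2^2*820957^1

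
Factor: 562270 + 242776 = 805046 = 2^1*11^1*23^1*37^1*43^1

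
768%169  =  92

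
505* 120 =60600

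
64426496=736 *87536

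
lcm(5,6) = 30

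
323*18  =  5814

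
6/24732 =1/4122 = 0.00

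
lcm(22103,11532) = 265236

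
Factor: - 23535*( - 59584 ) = 1402309440 = 2^6 * 3^2 * 5^1 * 7^2*19^1*523^1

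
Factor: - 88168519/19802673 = - 3^(-2) * 11^(  -  1 )*251^1*317^( - 1 )*631^(-1)*351269^1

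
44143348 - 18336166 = 25807182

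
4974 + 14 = 4988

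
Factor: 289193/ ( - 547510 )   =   - 2^( - 1) * 5^( - 1)*54751^( - 1 )*289193^1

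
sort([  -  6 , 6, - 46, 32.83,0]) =[  -  46, -6, 0,6, 32.83 ]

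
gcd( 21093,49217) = 7031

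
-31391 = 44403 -75794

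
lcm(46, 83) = 3818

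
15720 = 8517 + 7203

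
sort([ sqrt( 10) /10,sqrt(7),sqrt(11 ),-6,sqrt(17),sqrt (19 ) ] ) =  [ -6,sqrt( 10 )/10,sqrt(7), sqrt (11),sqrt( 17), sqrt(19) ] 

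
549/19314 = 61/2146= 0.03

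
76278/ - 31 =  - 76278/31 = - 2460.58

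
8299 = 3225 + 5074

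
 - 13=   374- 387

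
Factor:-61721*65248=-2^5*11^1 * 31^1*181^1*2039^1 = -4027171808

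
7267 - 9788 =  - 2521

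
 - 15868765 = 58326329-74195094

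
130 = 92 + 38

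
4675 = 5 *935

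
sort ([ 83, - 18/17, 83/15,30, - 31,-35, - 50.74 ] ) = [ - 50.74, - 35, - 31,- 18/17 , 83/15,30,83] 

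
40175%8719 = 5299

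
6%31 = 6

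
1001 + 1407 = 2408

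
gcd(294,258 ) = 6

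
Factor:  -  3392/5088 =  - 2/3 = - 2^1  *3^( - 1)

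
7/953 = 7/953 = 0.01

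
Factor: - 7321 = - 7321^1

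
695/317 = 695/317  =  2.19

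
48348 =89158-40810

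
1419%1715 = 1419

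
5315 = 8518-3203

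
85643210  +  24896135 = 110539345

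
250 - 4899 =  - 4649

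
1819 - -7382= 9201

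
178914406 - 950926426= - 772012020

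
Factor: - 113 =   -  113^1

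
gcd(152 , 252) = 4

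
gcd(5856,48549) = 3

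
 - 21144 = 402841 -423985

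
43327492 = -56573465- - 99900957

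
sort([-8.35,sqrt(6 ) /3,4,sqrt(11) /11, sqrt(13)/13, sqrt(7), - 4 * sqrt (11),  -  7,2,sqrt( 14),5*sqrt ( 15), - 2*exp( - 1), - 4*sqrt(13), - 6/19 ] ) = [ - 4*sqrt(13 ), - 4*sqrt(11), - 8.35, - 7, - 2*exp(-1), - 6/19,sqrt( 13) /13, sqrt( 11) /11, sqrt( 6)/3 , 2,sqrt( 7), sqrt(14),4,5 * sqrt( 15) ] 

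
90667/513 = 90667/513=176.74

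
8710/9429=8710/9429 = 0.92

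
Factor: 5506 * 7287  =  2^1*3^1*7^1 * 347^1*2753^1 = 40122222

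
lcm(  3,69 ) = 69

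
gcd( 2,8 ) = 2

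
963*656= 631728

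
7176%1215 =1101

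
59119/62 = 953+33/62  =  953.53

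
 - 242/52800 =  - 1 + 2389/2400 =- 0.00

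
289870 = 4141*70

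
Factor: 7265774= 2^1*41^1 *88607^1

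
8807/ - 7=- 1259+6/7  =  - 1258.14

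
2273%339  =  239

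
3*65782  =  197346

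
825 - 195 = 630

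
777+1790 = 2567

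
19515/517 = 37  +  386/517 = 37.75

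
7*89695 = 627865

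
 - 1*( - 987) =987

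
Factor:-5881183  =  -7^1*11^1*76379^1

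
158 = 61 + 97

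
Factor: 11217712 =2^4*11^1 * 63737^1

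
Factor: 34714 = 2^1*17^1 * 1021^1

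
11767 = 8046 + 3721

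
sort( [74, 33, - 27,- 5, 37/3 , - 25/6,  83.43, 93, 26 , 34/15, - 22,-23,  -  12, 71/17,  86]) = [ - 27, - 23, - 22,  -  12,-5,-25/6,34/15, 71/17, 37/3, 26,33,74, 83.43, 86, 93]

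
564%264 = 36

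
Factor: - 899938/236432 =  - 449969/118216 = - 2^( - 3 )*7^(-1 ) * 13^1*2111^(  -  1)*34613^1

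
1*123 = 123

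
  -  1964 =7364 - 9328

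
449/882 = 449/882 =0.51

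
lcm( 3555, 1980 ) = 156420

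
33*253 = 8349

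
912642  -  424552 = 488090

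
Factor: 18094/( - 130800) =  - 83/600 =-2^( - 3) * 3^( - 1)*5^( - 2)*83^1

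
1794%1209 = 585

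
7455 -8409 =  - 954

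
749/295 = 2 + 159/295 = 2.54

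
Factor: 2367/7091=3^2*7^(  -  1)*263^1*1013^( - 1)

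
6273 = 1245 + 5028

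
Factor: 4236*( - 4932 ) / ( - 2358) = 2^3*3^1*131^( - 1) * 137^1*353^1= 1160664/131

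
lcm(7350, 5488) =411600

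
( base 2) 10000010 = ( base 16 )82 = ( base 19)6g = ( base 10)130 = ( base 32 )42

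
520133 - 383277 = 136856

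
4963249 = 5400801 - 437552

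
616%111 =61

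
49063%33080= 15983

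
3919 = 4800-881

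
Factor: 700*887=620900 = 2^2*5^2*7^1*887^1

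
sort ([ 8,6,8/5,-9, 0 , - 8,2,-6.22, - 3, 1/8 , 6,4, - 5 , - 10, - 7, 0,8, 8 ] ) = [ - 10, - 9, - 8, - 7, - 6.22, - 5, - 3,0  ,  0,1/8,8/5,2,4,6, 6, 8,8,8]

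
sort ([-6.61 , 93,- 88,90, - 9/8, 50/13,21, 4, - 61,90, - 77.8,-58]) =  [-88,  -  77.8 , - 61, - 58, - 6.61, - 9/8, 50/13,4,21, 90,90,93]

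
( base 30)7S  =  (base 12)17A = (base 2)11101110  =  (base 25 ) 9d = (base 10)238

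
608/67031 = 608/67031 = 0.01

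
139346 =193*722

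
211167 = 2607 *81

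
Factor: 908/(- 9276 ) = -3^ (- 1)*227^1*773^( - 1) = - 227/2319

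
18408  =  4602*4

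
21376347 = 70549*303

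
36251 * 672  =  24360672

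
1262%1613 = 1262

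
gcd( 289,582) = 1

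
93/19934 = 93/19934 = 0.00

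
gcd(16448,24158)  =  514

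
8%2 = 0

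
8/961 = 8/961 = 0.01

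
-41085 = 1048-42133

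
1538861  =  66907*23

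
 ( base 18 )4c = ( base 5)314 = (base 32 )2K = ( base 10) 84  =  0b1010100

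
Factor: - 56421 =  - 3^2*6269^1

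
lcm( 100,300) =300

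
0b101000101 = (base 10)325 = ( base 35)9A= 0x145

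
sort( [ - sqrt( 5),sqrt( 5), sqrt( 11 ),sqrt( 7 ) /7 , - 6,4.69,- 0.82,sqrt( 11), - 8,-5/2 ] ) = [ - 8,-6, - 5/2, -sqrt( 5), - 0.82,sqrt(7)/7, sqrt( 5), sqrt( 11),  sqrt( 11), 4.69] 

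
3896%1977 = 1919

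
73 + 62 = 135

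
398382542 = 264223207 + 134159335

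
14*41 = 574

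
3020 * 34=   102680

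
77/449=77/449 = 0.17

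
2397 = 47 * 51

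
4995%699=102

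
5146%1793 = 1560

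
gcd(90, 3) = 3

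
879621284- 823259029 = 56362255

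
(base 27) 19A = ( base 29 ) 14P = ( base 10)982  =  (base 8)1726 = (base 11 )813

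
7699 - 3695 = 4004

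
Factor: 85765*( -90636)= - 2^2*3^1 * 5^1*7^1 * 13^1*  17^1*83^1*1009^1 = - 7773396540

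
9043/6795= 1  +  2248/6795 = 1.33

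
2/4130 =1/2065 = 0.00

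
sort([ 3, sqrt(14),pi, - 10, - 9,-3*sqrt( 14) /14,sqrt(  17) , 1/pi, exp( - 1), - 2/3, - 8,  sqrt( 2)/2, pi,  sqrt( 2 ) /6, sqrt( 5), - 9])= [ - 10, - 9, - 9,  -  8, - 3 * sqrt( 14 ) /14, - 2/3, sqrt( 2 )/6, 1/pi,exp( - 1),sqrt ( 2)/2,sqrt( 5) , 3,pi, pi , sqrt( 14),sqrt( 17)]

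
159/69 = 2 + 7/23 = 2.30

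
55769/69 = 55769/69 = 808.25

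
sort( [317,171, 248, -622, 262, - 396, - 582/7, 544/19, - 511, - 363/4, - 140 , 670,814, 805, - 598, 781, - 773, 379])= [ - 773, - 622,-598,- 511, - 396, - 140, - 363/4 , -582/7,544/19, 171, 248,  262,  317, 379,670,  781, 805,  814] 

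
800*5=4000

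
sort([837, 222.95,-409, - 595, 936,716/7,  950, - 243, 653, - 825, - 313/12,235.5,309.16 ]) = [ - 825,-595, - 409, - 243, - 313/12, 716/7,222.95,235.5, 309.16,  653, 837 , 936,950]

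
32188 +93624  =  125812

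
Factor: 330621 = 3^1*191^1*577^1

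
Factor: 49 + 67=116=2^2*29^1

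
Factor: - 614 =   -  2^1 * 307^1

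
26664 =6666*4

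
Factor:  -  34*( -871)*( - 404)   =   - 2^3 * 13^1*17^1*67^1* 101^1 = - 11964056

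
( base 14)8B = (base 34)3L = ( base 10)123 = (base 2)1111011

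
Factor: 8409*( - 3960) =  - 33299640 = - 2^3*3^3*5^1*11^1*2803^1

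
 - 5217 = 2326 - 7543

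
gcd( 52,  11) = 1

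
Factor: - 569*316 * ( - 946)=2^3*11^1*43^1*79^1*569^1  =  170094584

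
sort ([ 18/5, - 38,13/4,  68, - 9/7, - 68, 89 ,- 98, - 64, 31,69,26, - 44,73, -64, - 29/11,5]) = [ - 98, - 68, - 64, - 64,-44, - 38,  -  29/11,  -  9/7,13/4,18/5, 5,26,31, 68, 69, 73,89 ]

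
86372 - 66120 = 20252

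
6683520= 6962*960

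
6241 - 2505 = 3736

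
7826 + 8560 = 16386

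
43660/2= 21830 = 21830.00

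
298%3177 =298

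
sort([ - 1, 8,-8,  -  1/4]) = [-8,-1,  -  1/4,8]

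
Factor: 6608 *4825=2^4* 5^2 *7^1*59^1 *193^1 = 31883600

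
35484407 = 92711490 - 57227083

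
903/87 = 10+11/29 = 10.38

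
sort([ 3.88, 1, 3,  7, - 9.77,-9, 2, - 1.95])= [ - 9.77, - 9, - 1.95, 1, 2, 3, 3.88, 7]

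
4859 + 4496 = 9355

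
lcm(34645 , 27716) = 138580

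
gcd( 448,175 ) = 7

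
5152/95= 54 + 22/95 = 54.23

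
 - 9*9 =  - 81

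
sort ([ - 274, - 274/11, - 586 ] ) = [- 586, - 274, - 274/11]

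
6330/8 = 3165/4 = 791.25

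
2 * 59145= 118290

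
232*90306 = 20950992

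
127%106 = 21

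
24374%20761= 3613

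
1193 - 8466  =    -  7273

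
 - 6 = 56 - 62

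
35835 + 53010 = 88845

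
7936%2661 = 2614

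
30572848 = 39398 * 776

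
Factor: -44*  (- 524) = 23056 = 2^4*11^1 *131^1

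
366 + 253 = 619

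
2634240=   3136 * 840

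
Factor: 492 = 2^2 * 3^1*41^1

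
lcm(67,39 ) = 2613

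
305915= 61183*5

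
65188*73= 4758724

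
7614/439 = 7614/439  =  17.34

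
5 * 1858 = 9290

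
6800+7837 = 14637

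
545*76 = 41420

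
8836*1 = 8836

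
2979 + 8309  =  11288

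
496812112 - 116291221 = 380520891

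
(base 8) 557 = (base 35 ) AH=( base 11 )304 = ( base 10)367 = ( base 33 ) b4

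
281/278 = 281/278 =1.01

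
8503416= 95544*89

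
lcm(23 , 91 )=2093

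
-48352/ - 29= 1667 +9/29=   1667.31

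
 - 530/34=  - 265/17  =  - 15.59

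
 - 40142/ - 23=40142/23 = 1745.30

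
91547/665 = 91547/665 = 137.66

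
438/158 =2 + 61/79 = 2.77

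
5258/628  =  8 + 117/314 = 8.37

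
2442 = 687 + 1755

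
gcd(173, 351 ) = 1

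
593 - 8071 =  - 7478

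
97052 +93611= 190663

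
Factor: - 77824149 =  - 3^1*13^1*467^1*4273^1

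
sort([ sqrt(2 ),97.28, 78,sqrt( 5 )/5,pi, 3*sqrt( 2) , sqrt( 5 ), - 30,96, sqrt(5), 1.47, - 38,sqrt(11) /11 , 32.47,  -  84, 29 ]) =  [ - 84, - 38,-30, sqrt( 11 ) /11 , sqrt ( 5)/5, sqrt( 2), 1.47,sqrt( 5 ) , sqrt(5) , pi,  3*sqrt(2 ),  29,32.47,78, 96, 97.28]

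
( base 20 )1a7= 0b1001011111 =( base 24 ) 117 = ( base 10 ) 607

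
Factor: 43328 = 2^6*677^1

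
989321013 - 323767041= 665553972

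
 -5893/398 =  - 5893/398 = - 14.81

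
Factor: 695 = 5^1 * 139^1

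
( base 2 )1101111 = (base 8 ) 157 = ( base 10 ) 111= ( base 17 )69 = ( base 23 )4j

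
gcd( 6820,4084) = 4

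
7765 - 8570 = -805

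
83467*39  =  3255213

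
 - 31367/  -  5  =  31367/5= 6273.40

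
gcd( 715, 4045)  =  5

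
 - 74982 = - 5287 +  - 69695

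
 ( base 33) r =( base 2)11011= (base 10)27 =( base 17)1a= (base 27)10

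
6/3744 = 1/624  =  0.00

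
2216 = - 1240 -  - 3456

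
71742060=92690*774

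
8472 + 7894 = 16366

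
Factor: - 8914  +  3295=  - 3^1*1873^1 = -5619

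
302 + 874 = 1176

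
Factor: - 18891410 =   -  2^1 * 5^1*271^1*6971^1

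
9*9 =81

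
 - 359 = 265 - 624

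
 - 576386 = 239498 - 815884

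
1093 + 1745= 2838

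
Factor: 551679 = 3^1*307^1 * 599^1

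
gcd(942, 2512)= 314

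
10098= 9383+715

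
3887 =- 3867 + 7754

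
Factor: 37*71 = 37^1*71^1 = 2627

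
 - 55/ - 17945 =11/3589= 0.00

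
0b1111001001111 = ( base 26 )BCB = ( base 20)J7J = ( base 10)7759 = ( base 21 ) hca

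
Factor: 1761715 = 5^1*463^1* 761^1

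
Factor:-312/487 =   -  2^3*3^1 *13^1*487^( - 1 ) 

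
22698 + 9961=32659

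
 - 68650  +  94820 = 26170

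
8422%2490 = 952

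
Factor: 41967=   3^2*4663^1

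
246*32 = 7872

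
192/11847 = 64/3949 = 0.02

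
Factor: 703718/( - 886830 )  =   -3^(-1 )*5^( - 1)*7^(  -  1 )*41^(- 1)*103^( - 1 ) * 351859^1=-351859/443415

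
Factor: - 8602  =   - 2^1 * 11^1*17^1*23^1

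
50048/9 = 5560 + 8/9  =  5560.89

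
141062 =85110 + 55952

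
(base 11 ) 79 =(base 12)72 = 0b1010110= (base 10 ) 86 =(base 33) 2K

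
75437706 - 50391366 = 25046340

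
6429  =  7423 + -994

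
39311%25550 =13761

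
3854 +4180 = 8034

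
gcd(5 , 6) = 1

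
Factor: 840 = 2^3*3^1*5^1*7^1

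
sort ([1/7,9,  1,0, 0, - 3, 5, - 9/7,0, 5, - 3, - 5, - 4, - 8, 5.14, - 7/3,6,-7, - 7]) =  [- 8, - 7, - 7, - 5, - 4, - 3, - 3, - 7/3, - 9/7 , 0,  0, 0,1/7, 1,5,5, 5.14,6,9 ] 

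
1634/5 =1634/5 = 326.80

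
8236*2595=21372420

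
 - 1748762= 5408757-7157519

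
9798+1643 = 11441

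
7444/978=7+299/489=7.61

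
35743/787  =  45 + 328/787 = 45.42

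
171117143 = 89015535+82101608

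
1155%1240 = 1155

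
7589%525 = 239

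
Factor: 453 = 3^1* 151^1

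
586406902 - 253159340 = 333247562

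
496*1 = 496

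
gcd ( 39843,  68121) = 9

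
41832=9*4648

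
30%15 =0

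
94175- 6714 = 87461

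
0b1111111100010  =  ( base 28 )abe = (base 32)7V2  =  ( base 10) 8162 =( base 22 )GJ0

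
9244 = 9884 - 640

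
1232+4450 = 5682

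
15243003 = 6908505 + 8334498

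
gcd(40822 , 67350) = 2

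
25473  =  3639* 7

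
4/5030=2/2515 = 0.00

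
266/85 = 266/85 = 3.13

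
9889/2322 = 4+601/2322 = 4.26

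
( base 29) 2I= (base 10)76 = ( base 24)34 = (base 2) 1001100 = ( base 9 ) 84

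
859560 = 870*988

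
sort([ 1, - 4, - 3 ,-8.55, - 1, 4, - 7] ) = [ - 8.55,  -  7, - 4,  -  3, - 1, 1, 4]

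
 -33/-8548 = 33/8548 =0.00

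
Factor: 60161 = 60161^1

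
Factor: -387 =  - 3^2*43^1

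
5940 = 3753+2187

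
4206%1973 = 260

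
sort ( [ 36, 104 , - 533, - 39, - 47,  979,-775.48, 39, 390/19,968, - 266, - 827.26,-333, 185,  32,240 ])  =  [ - 827.26, - 775.48, - 533, - 333, - 266,- 47, - 39,390/19, 32,  36, 39,104,185,240, 968,979 ] 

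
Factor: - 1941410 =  - 2^1  *  5^1*194141^1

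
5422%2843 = 2579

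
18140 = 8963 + 9177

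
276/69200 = 69/17300 = 0.00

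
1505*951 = 1431255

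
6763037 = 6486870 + 276167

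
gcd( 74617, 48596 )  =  1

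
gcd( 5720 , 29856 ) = 8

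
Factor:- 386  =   - 2^1 * 193^1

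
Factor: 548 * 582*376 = 119919936=2^6*3^1*47^1 * 97^1*137^1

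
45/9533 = 45/9533 = 0.00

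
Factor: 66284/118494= 146/261  =  2^1*3^( - 2 )*29^( - 1 ) * 73^1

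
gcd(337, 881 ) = 1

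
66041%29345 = 7351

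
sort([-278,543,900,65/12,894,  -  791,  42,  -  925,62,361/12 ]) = [ - 925, - 791,-278,65/12, 361/12, 42,62,543,894,900]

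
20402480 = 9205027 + 11197453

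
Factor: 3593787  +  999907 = 2^1*7^1*328121^1=4593694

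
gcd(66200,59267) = 1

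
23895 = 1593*15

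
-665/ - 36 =665/36 = 18.47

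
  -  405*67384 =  - 27290520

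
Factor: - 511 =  - 7^1*73^1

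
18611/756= 24 + 467/756 = 24.62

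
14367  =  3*4789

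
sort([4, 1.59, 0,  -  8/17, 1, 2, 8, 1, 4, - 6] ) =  [-6, - 8/17, 0, 1  ,  1, 1.59, 2, 4,4, 8] 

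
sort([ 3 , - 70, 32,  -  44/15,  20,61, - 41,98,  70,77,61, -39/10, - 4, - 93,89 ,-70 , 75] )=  [  -  93 ,-70, - 70, - 41, - 4, - 39/10,-44/15,3, 20, 32, 61, 61, 70 , 75, 77, 89,98]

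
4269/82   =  4269/82=52.06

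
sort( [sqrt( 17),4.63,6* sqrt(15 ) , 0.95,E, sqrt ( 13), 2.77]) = [ 0.95, E,2.77,sqrt(13 ),  sqrt(17 ),4.63,6 * sqrt( 15 )]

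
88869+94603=183472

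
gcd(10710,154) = 14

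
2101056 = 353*5952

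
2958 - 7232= -4274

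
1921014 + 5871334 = 7792348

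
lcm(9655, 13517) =67585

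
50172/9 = 16724/3 = 5574.67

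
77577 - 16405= 61172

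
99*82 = 8118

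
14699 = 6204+8495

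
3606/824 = 1803/412  =  4.38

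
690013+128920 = 818933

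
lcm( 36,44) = 396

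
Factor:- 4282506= - 2^1* 3^2*53^1*67^2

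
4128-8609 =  - 4481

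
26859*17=456603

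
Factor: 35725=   5^2 * 1429^1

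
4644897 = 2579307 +2065590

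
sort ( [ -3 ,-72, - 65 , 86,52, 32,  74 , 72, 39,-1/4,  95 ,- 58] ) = [ - 72,-65,-58,-3 ,-1/4,32 , 39, 52,  72 , 74, 86,95 ]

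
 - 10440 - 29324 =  - 39764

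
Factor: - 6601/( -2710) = 2^( - 1)*5^( - 1 )*7^1*23^1*41^1*271^( - 1) 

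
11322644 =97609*116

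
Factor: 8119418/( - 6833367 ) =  - 2^1 * 3^(-2 )*71^1 * 57179^1*759263^( - 1 ) 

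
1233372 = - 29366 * ( - 42)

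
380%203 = 177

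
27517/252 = 109+7/36 = 109.19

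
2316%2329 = 2316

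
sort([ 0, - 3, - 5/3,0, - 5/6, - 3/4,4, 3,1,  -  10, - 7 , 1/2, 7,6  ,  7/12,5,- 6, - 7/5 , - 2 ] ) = [ - 10 , - 7,-6,-3, - 2, - 5/3, - 7/5,- 5/6, - 3/4,0, 0,1/2, 7/12,1,3,  4,  5,6,7]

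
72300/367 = 197 + 1/367 = 197.00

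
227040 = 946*240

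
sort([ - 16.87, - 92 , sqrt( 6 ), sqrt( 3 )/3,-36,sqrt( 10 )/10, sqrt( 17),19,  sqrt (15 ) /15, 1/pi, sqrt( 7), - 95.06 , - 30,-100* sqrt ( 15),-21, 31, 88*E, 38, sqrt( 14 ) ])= [ - 100*sqrt( 15 ),-95.06,  -  92,-36, - 30  , - 21, - 16.87, sqrt ( 15 )/15, sqrt( 10 )/10,1/pi, sqrt (3)/3,sqrt(6 ), sqrt( 7 ), sqrt ( 14) , sqrt( 17), 19, 31  ,  38,  88*E]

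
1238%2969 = 1238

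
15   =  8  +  7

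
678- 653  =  25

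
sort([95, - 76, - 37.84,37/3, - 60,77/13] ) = [ - 76, - 60, - 37.84,77/13, 37/3,95 ]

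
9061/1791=5 + 106/1791 = 5.06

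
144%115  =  29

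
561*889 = 498729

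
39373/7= 5624 + 5/7 = 5624.71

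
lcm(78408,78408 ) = 78408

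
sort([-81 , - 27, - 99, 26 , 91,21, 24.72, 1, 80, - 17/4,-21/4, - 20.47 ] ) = [  -  99, - 81,  -  27, - 20.47, - 21/4,-17/4,  1, 21,24.72, 26,80,91]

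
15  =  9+6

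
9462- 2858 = 6604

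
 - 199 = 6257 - 6456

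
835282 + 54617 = 889899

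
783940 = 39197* 20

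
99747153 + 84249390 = 183996543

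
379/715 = 379/715 = 0.53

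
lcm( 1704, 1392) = 98832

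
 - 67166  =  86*( - 781)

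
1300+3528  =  4828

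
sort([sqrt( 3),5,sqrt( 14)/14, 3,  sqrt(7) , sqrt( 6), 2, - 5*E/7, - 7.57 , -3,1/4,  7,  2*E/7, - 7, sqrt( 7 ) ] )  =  [ - 7.57 ,-7 , - 3, - 5 * E/7, 1/4,sqrt(14 )/14, 2*E/7, sqrt( 3),2,  sqrt(6) , sqrt( 7), sqrt (7 ),  3,5,  7 ] 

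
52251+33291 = 85542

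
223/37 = 223/37 = 6.03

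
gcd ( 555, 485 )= 5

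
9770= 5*1954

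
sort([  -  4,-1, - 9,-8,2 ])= [ - 9, - 8,-4, - 1,2 ] 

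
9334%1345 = 1264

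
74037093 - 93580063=-19542970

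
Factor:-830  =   - 2^1*5^1*83^1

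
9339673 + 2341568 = 11681241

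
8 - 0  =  8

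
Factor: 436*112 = 2^6*7^1*109^1 = 48832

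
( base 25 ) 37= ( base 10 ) 82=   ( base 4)1102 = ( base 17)4e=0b1010010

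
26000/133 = 195 + 65/133 = 195.49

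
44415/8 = 5551+7/8 = 5551.88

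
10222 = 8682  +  1540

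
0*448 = 0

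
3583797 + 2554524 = 6138321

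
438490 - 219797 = 218693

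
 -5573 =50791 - 56364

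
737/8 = 92 + 1/8= 92.12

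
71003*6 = 426018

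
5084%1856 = 1372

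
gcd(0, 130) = 130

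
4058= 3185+873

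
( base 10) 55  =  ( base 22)2b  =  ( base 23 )29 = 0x37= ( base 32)1n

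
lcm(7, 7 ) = 7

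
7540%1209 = 286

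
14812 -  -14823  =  29635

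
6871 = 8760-1889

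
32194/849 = 32194/849 = 37.92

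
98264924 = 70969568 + 27295356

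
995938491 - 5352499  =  990585992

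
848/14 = 424/7 = 60.57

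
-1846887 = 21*( - 87947)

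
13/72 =13/72 = 0.18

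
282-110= 172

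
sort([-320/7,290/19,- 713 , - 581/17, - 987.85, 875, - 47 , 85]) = [ - 987.85 , - 713 , - 47, - 320/7, - 581/17, 290/19, 85, 875] 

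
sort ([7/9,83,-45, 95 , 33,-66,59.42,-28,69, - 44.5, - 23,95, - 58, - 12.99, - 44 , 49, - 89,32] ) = [-89, - 66,  -  58, - 45, - 44.5, - 44 ,  -  28, - 23, - 12.99,7/9,  32,33,49, 59.42, 69,83,95, 95]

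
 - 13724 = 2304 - 16028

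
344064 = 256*1344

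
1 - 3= - 2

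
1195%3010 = 1195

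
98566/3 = 32855 + 1/3 = 32855.33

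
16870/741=22 + 568/741 = 22.77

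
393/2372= 393/2372=0.17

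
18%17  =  1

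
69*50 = 3450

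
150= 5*30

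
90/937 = 90/937 = 0.10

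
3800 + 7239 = 11039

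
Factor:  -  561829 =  - 561829^1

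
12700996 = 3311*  3836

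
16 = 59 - 43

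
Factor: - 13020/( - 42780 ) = 7^1*23^( - 1) = 7/23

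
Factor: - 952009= - 952009^1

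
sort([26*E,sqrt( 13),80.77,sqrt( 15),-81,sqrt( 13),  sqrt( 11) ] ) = [ - 81, sqrt(11),  sqrt(13),sqrt(13 ), sqrt( 15),26*E,80.77 ] 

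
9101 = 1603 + 7498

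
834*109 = 90906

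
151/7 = 21+ 4/7 = 21.57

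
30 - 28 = 2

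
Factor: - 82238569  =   - 7^1*11748367^1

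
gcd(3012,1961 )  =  1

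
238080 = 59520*4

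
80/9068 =20/2267 = 0.01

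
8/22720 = 1/2840= 0.00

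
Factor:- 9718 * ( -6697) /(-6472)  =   - 2^(-2)*37^1*43^1 * 113^1*181^1*809^( - 1) = - 32540723/3236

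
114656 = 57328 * 2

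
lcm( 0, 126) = 0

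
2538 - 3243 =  - 705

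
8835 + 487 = 9322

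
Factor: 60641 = 7^1*8663^1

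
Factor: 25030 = 2^1*5^1*2503^1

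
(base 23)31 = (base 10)70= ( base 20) 3a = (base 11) 64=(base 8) 106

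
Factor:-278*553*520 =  - 2^4*5^1*7^1*13^1*79^1*139^1  =  - 79941680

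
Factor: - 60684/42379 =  - 2^2*3^1*13^1*  389^1 *42379^( - 1 ) 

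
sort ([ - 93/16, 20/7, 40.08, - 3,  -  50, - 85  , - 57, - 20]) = [ - 85,- 57, - 50,-20, - 93/16, - 3,20/7, 40.08]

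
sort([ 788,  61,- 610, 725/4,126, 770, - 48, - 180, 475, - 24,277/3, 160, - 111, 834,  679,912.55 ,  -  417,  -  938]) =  [ - 938, -610,  -  417,-180,  -  111, - 48, - 24, 61,  277/3, 126, 160, 725/4,475, 679,770, 788, 834, 912.55 ] 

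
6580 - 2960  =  3620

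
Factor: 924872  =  2^3*13^1*8893^1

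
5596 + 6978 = 12574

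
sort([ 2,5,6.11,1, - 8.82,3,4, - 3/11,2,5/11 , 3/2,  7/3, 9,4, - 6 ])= [ - 8.82, - 6, - 3/11,5/11,1, 3/2, 2 , 2,  7/3 , 3,4,4,5,6.11, 9] 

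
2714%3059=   2714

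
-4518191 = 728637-5246828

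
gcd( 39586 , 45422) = 2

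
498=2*249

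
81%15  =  6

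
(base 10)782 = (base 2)1100001110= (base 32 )OE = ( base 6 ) 3342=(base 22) 1DC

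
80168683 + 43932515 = 124101198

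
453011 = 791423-338412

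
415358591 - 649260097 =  - 233901506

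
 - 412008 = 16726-428734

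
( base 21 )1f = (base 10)36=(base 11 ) 33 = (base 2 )100100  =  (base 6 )100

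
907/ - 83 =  - 907/83 =-10.93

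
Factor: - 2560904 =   -  2^3*320113^1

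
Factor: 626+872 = 1498 = 2^1*7^1*107^1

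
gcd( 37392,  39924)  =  12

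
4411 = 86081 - 81670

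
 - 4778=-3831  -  947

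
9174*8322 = 76346028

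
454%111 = 10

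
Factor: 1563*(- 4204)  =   - 6570852 = -2^2*3^1 * 521^1*1051^1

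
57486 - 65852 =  -8366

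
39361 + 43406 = 82767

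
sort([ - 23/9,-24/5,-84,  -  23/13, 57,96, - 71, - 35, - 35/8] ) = [ - 84, - 71, - 35, - 24/5, - 35/8 , - 23/9, - 23/13, 57,96]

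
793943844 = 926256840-132312996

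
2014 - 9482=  -7468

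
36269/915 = 39 + 584/915 = 39.64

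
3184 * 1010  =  3215840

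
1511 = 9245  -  7734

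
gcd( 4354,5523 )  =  7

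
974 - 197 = 777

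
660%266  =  128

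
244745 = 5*48949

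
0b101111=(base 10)47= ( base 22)23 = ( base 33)1e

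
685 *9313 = 6379405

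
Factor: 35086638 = 2^1* 3^1*23^1*71^1*3581^1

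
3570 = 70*51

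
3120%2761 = 359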